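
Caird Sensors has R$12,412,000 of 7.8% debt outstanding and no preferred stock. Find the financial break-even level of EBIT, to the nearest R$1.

R$968,136

Annual interest = 7.8% × R$12,412,000 = R$968,136.00.
With no preferred dividends, EPS = 0 when EBIT exactly covers interest, so the financial break-even EBIT is R$968,136.00.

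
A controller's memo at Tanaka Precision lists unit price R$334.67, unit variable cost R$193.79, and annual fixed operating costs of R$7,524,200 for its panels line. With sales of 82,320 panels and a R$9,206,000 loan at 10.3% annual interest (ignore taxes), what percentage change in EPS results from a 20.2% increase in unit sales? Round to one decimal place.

At 82,320 units, contribution = 82,320 × R$140.88 = R$11,597,241.60.
Operating income = contribution − fixed costs = R$11,597,241.60 − R$7,524,200 = R$4,073,041.60.
After interest of R$948,218.00, pre-tax earnings = R$3,124,823.60.
DCL = total CM / (EBIT − I) = R$11,597,241.60 / R$3,124,823.60 = 3.7113.
EPS therefore changes by 3.7113 × (+20.2%) = +75.0%.

+75.0%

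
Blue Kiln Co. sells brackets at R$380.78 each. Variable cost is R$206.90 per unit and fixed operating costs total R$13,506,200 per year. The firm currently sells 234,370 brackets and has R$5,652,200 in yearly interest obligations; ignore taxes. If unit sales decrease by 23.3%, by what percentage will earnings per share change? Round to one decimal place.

-44.0%

At 234,370 units, contribution = 234,370 × R$173.88 = R$40,752,255.60.
EBIT = R$40,752,255.60 − R$13,506,200 = R$27,246,055.60.
Interest = R$5,652,200.00, so EBIT − I = R$21,593,855.60.
DCL = total CM / (EBIT − I) = R$40,752,255.60 / R$21,593,855.60 = 1.8872.
EPS therefore changes by 1.8872 × (-23.3%) = -44.0%.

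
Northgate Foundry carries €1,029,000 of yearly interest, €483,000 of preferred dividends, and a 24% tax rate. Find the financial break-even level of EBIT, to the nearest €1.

€1,664,526

Preferred dividends are paid after tax, so their pre-tax equivalent is €483,000 ÷ (1 − 0.24) = €635,526.32.
Financial break-even EBIT = interest + D_p ÷ (1 − t) = €1,029,000 + €635,526.32 = €1,664,526.32.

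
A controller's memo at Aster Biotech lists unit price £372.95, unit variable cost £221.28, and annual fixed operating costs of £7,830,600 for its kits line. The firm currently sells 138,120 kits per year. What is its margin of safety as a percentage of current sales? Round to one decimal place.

Contribution margin per unit = £372.95 − £221.28 = £151.67. Break-even units = £7,830,600 ÷ £151.67 = 51,629.19; break-even revenue = 51,629.19 × £372.95 = £19,255,108.26.
Current sales = 138,120 × £372.95 = £51,511,854.00.
Margin of safety = (£51,511,854.00 − £19,255,108.26) ÷ £51,511,854.00 = 62.6%.

62.6%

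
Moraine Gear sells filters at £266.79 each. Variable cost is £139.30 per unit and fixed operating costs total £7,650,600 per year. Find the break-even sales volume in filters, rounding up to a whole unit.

60,010 filters

Contribution margin per unit = £266.79 − £139.30 = £127.49.
Break-even volume = fixed costs ÷ CM per unit = £7,650,600 ÷ £127.49 = 60,009.41, so 60,010 filters.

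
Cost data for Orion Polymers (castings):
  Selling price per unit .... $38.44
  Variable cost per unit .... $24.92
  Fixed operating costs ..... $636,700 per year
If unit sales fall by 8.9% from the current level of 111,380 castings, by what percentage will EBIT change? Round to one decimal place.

-15.4%

Total contribution margin = 111,380 × $13.52 = $1,505,857.60.
Subtracting fixed costs: EBIT = $1,505,857.60 − $636,700 = $869,157.60.
Degree of operating leverage = $1,505,857.60 / $869,157.60 = 1.7325.
%ΔEBIT = DOL × %ΔSales = 1.7325 × -8.9% = -15.4%.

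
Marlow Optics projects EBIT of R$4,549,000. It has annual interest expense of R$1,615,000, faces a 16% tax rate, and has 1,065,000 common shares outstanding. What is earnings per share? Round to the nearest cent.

Pre-tax income = R$4,549,000 − R$1,615,000.00 = R$2,934,000.00.
Net income = R$2,934,000.00 × (1 − 0.16) = R$2,464,560.00.
Per share: R$2,464,560.00 / 1,065,000 shares = R$2.31.

R$2.31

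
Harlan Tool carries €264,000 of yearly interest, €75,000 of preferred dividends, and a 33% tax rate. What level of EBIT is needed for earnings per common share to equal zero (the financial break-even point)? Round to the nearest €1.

Grossing the preferred dividend up to pre-tax terms: €75,000 / (1 − 0.33) = €111,940.30.
Financial break-even EBIT = interest + D_p ÷ (1 − t) = €264,000 + €111,940.30 = €375,940.30.

€375,940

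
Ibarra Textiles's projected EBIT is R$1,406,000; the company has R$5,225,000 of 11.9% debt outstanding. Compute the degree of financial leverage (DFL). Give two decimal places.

Interest = R$621,775.00.
DFL = EBIT ÷ (EBIT − I) = R$1,406,000 ÷ (R$1,406,000 − R$621,775.00) = R$1,406,000 ÷ R$784,225.00 = 1.7929.

1.79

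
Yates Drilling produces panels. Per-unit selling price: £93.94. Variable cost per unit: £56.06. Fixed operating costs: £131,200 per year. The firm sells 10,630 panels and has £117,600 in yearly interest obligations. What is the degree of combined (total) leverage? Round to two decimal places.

2.62

Total contribution margin = 10,630 × £37.88 = £402,664.40.
EBIT = £402,664.40 − £131,200 = £271,464.40. Interest = £117,600.00.
DOL = £402,664.40 ÷ £271,464.40 = 1.4833; DFL = £271,464.40 ÷ £153,864.40 = 1.7643.
DCL = DOL × DFL = 1.4833 × 1.7643 = 2.6170.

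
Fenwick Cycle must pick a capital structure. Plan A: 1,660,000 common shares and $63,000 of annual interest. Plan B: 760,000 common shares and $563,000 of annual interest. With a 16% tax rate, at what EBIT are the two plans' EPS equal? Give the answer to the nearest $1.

At indifference, (EBIT − 63,000)(1 − t)/1,660,000 = (EBIT − 563,000)(1 − t)/760,000.
The (1 − t) factor cancels: (EBIT − 63,000) × 760,000 = (EBIT − 563,000) × 1,660,000.
Solving, EBIT = (563,000·1,660,000 − 63,000·760,000) / (1,660,000 − 760,000) = 886,700,000,000 / 900,000 = 985,222.22.

$985,222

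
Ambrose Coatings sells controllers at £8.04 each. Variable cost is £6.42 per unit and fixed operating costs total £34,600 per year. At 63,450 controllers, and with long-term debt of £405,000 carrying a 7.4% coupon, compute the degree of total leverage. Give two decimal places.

Total contribution margin = 63,450 × £1.62 = £102,789.00.
Subtracting fixed costs: EBIT = £102,789.00 − £34,600 = £68,189.00. Interest = £29,970.00.
DOL = £102,789.00 ÷ £68,189.00 = 1.5074; DFL = £68,189.00 ÷ £38,219.00 = 1.7842.
DCL = DOL × DFL = 1.5074 × 1.7842 = 2.6895.

2.69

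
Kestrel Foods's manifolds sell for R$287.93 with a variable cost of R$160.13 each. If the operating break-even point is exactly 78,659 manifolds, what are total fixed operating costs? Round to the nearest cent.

R$10,052,620.20

Unit CM = price − variable cost = R$287.93 − R$160.13 = R$127.80.
Since BE = FC / CM, FC = 78,659 × R$127.80 = R$10,052,620.20.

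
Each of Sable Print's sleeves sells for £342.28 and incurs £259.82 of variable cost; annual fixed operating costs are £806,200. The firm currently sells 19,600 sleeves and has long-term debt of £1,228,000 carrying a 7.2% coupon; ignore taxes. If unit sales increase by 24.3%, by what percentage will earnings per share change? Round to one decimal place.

+54.4%

Total contribution margin = 19,600 × £82.46 = £1,616,216.00.
EBIT = £1,616,216.00 − £806,200 = £810,016.00.
Interest = £88,416.00, so EBIT − I = £721,600.00.
DCL = total CM / (EBIT − I) = £1,616,216.00 / £721,600.00 = 2.2398.
EPS therefore changes by 2.2398 × (+24.3%) = +54.4%.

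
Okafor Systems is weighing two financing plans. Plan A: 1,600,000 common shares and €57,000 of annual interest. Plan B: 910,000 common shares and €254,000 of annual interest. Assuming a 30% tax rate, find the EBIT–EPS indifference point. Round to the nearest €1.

Set EPS_A = EPS_B: (EBIT − €57,000)(1 − 0.30) ÷ 1,600,000 = (EBIT − €254,000)(1 − 0.30) ÷ 910,000.
The (1 − t) factor cancels: (EBIT − 57,000) × 910,000 = (EBIT − 254,000) × 1,600,000.
Solving, EBIT = (254,000·1,600,000 − 57,000·910,000) / (1,600,000 − 910,000) = 354,530,000,000 / 690,000 = 513,811.59.

€513,812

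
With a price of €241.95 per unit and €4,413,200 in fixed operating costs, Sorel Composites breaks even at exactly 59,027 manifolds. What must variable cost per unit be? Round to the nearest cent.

€167.18

Contribution per unit must be FC / Q = €4,413,200 / 59,027 = €74.7658.
Variable cost per unit = €241.95 − €74.7658 = €167.18.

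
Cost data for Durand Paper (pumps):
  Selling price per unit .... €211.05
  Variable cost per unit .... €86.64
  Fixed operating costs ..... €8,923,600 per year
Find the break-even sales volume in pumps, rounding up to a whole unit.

71,728 pumps

Contribution margin per unit = €211.05 − €86.64 = €124.41.
Units to break even: €8,923,600 ÷ €124.41 = 71,727.35, rounded up to 71,728.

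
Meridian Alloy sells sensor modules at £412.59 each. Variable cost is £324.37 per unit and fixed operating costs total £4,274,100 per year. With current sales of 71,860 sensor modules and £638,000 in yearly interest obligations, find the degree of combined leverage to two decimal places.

At 71,860 units, contribution = 71,860 × £88.22 = £6,339,489.20.
Operating income = contribution − fixed costs = £6,339,489.20 − £4,274,100 = £2,065,389.20. Interest = £638,000.00.
DOL = £6,339,489.20 ÷ £2,065,389.20 = 3.0694; DFL = £2,065,389.20 ÷ £1,427,389.20 = 1.4470.
DCL = DOL × DFL = 3.0694 × 1.4470 = 4.4414.

4.44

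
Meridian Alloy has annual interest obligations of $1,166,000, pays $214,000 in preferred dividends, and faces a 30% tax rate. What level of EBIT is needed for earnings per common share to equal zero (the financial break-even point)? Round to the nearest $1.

Preferred dividends are paid after tax, so their pre-tax equivalent is $214,000 ÷ (1 − 0.30) = $305,714.29.
Financial break-even EBIT = interest + D_p ÷ (1 − t) = $1,166,000 + $305,714.29 = $1,471,714.29.

$1,471,714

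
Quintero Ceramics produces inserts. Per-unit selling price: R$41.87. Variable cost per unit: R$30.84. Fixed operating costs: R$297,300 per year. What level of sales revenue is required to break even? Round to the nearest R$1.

R$1,128,554

CM per unit = R$41.87 − R$30.84 = R$11.03; CM ratio = R$11.03 / R$41.87 = 0.2634.
Break-even revenue = fixed costs × price ÷ CM = R$297,300 × R$41.87 ÷ R$11.03 = R$1,128,554.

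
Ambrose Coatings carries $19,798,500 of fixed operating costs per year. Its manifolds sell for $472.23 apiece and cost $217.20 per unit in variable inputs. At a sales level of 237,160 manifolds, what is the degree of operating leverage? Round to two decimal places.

1.49

Total contribution margin = 237,160 × $255.03 = $60,482,914.80.
EBIT = $60,482,914.80 − $19,798,500 = $40,684,414.80.
So DOL = total CM / EBIT = $60,482,914.80 / $40,684,414.80 = 1.4866.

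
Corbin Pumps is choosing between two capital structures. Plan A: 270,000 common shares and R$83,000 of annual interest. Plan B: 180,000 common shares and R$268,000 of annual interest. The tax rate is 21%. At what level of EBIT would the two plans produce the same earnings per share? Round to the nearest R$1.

Set EPS_A = EPS_B: (EBIT − R$83,000)(1 − 0.21) ÷ 270,000 = (EBIT − R$268,000)(1 − 0.21) ÷ 180,000.
The (1 − t) factor cancels: (EBIT − 83,000) × 180,000 = (EBIT − 268,000) × 270,000.
EBIT × (270,000 − 180,000) = 268,000 × 270,000 − 83,000 × 180,000 = 57,420,000,000, so EBIT = 57,420,000,000 ÷ 90,000 = 638,000.00.

R$638,000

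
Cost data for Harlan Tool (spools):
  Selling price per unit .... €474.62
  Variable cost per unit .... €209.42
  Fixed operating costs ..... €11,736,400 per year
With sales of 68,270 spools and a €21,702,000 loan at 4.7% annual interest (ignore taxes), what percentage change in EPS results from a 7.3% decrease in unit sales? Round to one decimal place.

Contribution at this volume is 68,270 × €265.20 = €18,105,204.00.
Subtracting fixed costs: EBIT = €18,105,204.00 − €11,736,400 = €6,368,804.00.
After interest of €1,019,994.00, pre-tax earnings = €5,348,810.00.
Degree of combined leverage = contribution ÷ (EBIT − I) = €18,105,204.00 ÷ €5,348,810.00 = 3.3849.
EPS therefore changes by 3.3849 × (-7.3%) = -24.7%.

-24.7%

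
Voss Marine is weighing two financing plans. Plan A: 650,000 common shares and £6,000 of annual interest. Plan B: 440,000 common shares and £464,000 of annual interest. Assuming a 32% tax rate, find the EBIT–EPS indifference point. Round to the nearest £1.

At indifference, (EBIT − 6,000)(1 − t)/650,000 = (EBIT − 464,000)(1 − t)/440,000.
The (1 − t) factor cancels: (EBIT − 6,000) × 440,000 = (EBIT − 464,000) × 650,000.
Solving, EBIT = (464,000·650,000 − 6,000·440,000) / (650,000 − 440,000) = 298,960,000,000 / 210,000 = 1,423,619.05.

£1,423,619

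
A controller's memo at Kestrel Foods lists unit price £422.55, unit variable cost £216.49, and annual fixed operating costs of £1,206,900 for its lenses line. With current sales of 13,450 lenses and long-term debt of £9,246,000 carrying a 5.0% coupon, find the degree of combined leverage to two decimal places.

At 13,450 units, contribution = 13,450 × £206.06 = £2,771,507.00.
EBIT = £2,771,507.00 − £1,206,900 = £1,564,607.00. Interest = £462,300.00.
DOL = £2,771,507.00 ÷ £1,564,607.00 = 1.7714; DFL = £1,564,607.00 ÷ £1,102,307.00 = 1.4194.
Combined leverage = 1.7714 × 1.4194 = 2.5143.

2.51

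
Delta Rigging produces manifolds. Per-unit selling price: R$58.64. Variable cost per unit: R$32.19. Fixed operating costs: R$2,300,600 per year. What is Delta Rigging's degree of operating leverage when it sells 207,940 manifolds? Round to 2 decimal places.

Total contribution margin = 207,940 × R$26.45 = R$5,500,013.00.
Subtracting fixed costs: EBIT = R$5,500,013.00 − R$2,300,600 = R$3,199,413.00.
So DOL = total CM / EBIT = R$5,500,013.00 / R$3,199,413.00 = 1.7191.

1.72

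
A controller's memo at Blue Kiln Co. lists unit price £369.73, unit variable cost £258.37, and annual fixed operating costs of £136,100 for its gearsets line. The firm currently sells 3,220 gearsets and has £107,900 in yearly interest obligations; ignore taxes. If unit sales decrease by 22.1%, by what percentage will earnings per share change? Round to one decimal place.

Total contribution margin = 3,220 × £111.36 = £358,579.20.
EBIT = £358,579.20 − £136,100 = £222,479.20.
After interest of £107,900.00, pre-tax earnings = £114,579.20.
DCL = total CM / (EBIT − I) = £358,579.20 / £114,579.20 = 3.1295.
%ΔEPS = DCL × %ΔSales = 3.1295 × -22.1% = -69.2%.

-69.2%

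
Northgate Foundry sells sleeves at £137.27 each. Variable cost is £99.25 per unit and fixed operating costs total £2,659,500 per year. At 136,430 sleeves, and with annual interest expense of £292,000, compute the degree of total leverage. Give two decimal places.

Contribution at this volume is 136,430 × £38.02 = £5,187,068.60.
Subtracting fixed costs: EBIT = £5,187,068.60 − £2,659,500 = £2,527,568.60. Interest = £292,000.00.
DOL = £5,187,068.60 ÷ £2,527,568.60 = 2.0522; DFL = £2,527,568.60 ÷ £2,235,568.60 = 1.1306.
DCL = DOL × DFL = 2.0522 × 1.1306 = 2.3202.

2.32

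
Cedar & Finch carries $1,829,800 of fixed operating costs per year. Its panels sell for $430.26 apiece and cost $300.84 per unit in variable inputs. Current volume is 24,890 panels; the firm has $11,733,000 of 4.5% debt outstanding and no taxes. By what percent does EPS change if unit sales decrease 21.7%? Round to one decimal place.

-81.0%

Total contribution margin = 24,890 × $129.42 = $3,221,263.80.
Operating income = contribution − fixed costs = $3,221,263.80 − $1,829,800 = $1,391,463.80.
Interest = $527,985.00, so EBIT − I = $863,478.80.
DCL = total CM / (EBIT − I) = $3,221,263.80 / $863,478.80 = 3.7306.
%ΔEPS = DCL × %ΔSales = 3.7306 × -21.7% = -81.0%.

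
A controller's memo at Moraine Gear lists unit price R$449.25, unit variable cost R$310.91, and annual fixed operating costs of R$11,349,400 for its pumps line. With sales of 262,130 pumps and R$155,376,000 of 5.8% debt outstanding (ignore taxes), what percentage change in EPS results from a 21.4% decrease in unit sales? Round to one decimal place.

Total contribution margin = 262,130 × R$138.34 = R$36,263,064.20.
Operating income = contribution − fixed costs = R$36,263,064.20 − R$11,349,400 = R$24,913,664.20.
After interest of R$9,011,808.00, pre-tax earnings = R$15,901,856.20.
DCL = total CM / (EBIT − I) = R$36,263,064.20 / R$15,901,856.20 = 2.2804.
EPS therefore changes by 2.2804 × (-21.4%) = -48.8%.

-48.8%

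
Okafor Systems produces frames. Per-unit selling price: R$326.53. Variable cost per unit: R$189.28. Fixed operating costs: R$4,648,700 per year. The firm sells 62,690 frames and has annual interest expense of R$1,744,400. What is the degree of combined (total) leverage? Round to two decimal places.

Contribution at this volume is 62,690 × R$137.25 = R$8,604,202.50.
EBIT = R$8,604,202.50 − R$4,648,700 = R$3,955,502.50. Interest = R$1,744,400.00.
DOL = R$8,604,202.50 ÷ R$3,955,502.50 = 2.1752; DFL = R$3,955,502.50 ÷ R$2,211,102.50 = 1.7889.
Combined leverage = 2.1752 × 1.7889 = 3.8912.

3.89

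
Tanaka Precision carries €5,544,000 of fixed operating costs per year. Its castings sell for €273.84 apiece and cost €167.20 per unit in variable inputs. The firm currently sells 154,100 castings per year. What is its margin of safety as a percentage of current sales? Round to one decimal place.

66.3%

Contribution margin per unit = €273.84 − €167.20 = €106.64. Break-even units = €5,544,000 ÷ €106.64 = 51,988.00; break-even revenue = 51,988.00 × €273.84 = €14,236,393.10.
Actual sales revenue = 154,100 × €273.84 = €42,198,744.00.
Margin of safety = (€42,198,744.00 − €14,236,393.10) ÷ €42,198,744.00 = 66.3%.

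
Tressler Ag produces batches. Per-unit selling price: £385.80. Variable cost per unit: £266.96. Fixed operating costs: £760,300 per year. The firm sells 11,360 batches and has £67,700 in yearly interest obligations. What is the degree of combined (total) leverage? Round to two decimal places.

2.59

Contribution at this volume is 11,360 × £118.84 = £1,350,022.40.
Subtracting fixed costs: EBIT = £1,350,022.40 − £760,300 = £589,722.40. Interest = £67,700.00, so EBIT − I = £522,022.40.
DCL = contribution ÷ (EBIT − I) = £1,350,022.40 ÷ £522,022.40 = 2.5861.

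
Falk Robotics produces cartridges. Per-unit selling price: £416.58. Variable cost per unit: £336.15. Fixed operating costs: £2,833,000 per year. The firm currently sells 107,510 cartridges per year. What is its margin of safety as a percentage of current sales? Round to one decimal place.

Each unit contributes £416.58 − £336.15 = £80.43. Break-even units = £2,833,000 ÷ £80.43 = 35,223.18; break-even revenue = 35,223.18 × £416.58 = £14,673,270.42.
Current sales = 107,510 × £416.58 = £44,786,515.80.
Margin of safety = (£44,786,515.80 − £14,673,270.42) ÷ £44,786,515.80 = 67.2%.

67.2%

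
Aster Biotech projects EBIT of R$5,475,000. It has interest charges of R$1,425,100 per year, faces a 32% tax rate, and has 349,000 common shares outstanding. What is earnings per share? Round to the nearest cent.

Pre-tax income = R$5,475,000 − R$1,425,100.00 = R$4,049,900.00.
After tax at 32%: net income = R$4,049,900.00 × 0.68 = R$2,753,932.00.
EPS = R$2,753,932.00 ÷ 349,000 = R$7.89.

R$7.89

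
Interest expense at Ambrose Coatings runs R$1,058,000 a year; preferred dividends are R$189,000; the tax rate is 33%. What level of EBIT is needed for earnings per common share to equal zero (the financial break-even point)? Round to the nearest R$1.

Grossing the preferred dividend up to pre-tax terms: R$189,000 / (1 − 0.33) = R$282,089.55.
Financial break-even EBIT = interest + D_p ÷ (1 − t) = R$1,058,000 + R$282,089.55 = R$1,340,089.55.

R$1,340,090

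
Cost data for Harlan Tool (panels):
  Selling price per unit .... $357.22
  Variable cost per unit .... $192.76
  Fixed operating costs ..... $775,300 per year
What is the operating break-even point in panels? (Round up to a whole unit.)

4,715 panels

Each unit contributes $357.22 − $192.76 = $164.46.
Break-even volume = fixed costs ÷ CM per unit = $775,300 ÷ $164.46 = 4,714.22, so 4,715 panels.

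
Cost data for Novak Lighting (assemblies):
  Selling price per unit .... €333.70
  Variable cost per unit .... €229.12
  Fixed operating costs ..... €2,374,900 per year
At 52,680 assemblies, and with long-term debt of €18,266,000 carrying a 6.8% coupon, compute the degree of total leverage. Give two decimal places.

At 52,680 units, contribution = 52,680 × €104.58 = €5,509,274.40.
EBIT = €5,509,274.40 − €2,374,900 = €3,134,374.40. Interest = €1,242,088.00.
DOL = €5,509,274.40 ÷ €3,134,374.40 = 1.7577; DFL = €3,134,374.40 ÷ €1,892,286.40 = 1.6564.
Combined leverage = 1.7577 × 1.6564 = 2.9115.

2.91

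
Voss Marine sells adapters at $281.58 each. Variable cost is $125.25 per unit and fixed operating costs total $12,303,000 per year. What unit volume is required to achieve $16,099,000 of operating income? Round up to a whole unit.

181,680 adapters

Contribution margin per unit = $281.58 − $125.25 = $156.33.
Need Q such that Q × $156.33 − $12,303,000 = $16,099,000, i.e. Q = $28,402,000 / $156.33 = 181,679.78 → 181,680.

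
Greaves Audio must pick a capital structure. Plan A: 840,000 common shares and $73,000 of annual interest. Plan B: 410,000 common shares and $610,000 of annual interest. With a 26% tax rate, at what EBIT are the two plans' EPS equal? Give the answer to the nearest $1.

$1,122,023

Set EPS_A = EPS_B: (EBIT − $73,000)(1 − 0.26) ÷ 840,000 = (EBIT − $610,000)(1 − 0.26) ÷ 410,000.
The (1 − t) factor cancels: (EBIT − 73,000) × 410,000 = (EBIT − 610,000) × 840,000.
EBIT × (840,000 − 410,000) = 610,000 × 840,000 − 73,000 × 410,000 = 482,470,000,000, so EBIT = 482,470,000,000 ÷ 430,000 = 1,122,023.26.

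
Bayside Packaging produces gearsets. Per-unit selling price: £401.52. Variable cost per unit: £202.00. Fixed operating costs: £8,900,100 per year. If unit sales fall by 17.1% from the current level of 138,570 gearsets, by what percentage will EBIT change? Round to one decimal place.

At 138,570 units, contribution = 138,570 × £199.52 = £27,647,486.40.
EBIT = £27,647,486.40 − £8,900,100 = £18,747,386.40.
DOL = contribution ÷ EBIT = £27,647,486.40 ÷ £18,747,386.40 = 1.4747.
Operating income changes by 1.4747 × -17.1% = -25.2%.

-25.2%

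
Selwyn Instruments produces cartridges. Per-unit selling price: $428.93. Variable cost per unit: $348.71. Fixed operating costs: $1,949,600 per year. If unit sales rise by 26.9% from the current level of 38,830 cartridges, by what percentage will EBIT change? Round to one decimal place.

At 38,830 units, contribution = 38,830 × $80.22 = $3,114,942.60.
Subtracting fixed costs: EBIT = $3,114,942.60 − $1,949,600 = $1,165,342.60.
DOL = contribution ÷ EBIT = $3,114,942.60 ÷ $1,165,342.60 = 2.6730.
Operating income changes by 2.6730 × +26.9% = +71.9%.

+71.9%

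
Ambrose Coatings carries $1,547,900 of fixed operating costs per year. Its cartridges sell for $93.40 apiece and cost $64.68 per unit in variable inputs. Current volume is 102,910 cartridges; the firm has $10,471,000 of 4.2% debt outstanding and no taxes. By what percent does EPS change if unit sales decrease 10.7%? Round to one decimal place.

Contribution at this volume is 102,910 × $28.72 = $2,955,575.20.
Operating income = contribution − fixed costs = $2,955,575.20 − $1,547,900 = $1,407,675.20.
Interest = $439,782.00, so EBIT − I = $967,893.20.
DCL = total CM / (EBIT − I) = $2,955,575.20 / $967,893.20 = 3.0536.
EPS therefore changes by 3.0536 × (-10.7%) = -32.7%.

-32.7%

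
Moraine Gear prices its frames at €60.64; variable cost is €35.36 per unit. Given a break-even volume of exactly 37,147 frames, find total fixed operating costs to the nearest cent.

Each unit contributes €60.64 − €35.36 = €25.28.
Fixed costs = break-even units × CM = 37,147 × €25.28 = €939,076.16.

€939,076.16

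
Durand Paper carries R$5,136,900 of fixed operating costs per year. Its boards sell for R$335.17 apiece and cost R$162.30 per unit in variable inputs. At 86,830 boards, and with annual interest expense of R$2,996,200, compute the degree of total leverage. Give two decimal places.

2.18

At 86,830 units, contribution = 86,830 × R$172.87 = R$15,010,302.10.
EBIT = R$15,010,302.10 − R$5,136,900 = R$9,873,402.10. Interest = R$2,996,200.00.
DOL = R$15,010,302.10 ÷ R$9,873,402.10 = 1.5203; DFL = R$9,873,402.10 ÷ R$6,877,202.10 = 1.4357.
DCL = DOL × DFL = 1.5203 × 1.4357 = 2.1827.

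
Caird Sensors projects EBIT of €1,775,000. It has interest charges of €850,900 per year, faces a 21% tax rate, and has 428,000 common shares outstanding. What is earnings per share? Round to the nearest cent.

Pre-tax income = €1,775,000 − €850,900.00 = €924,100.00.
Net income = €924,100.00 × (1 − 0.21) = €730,039.00.
EPS = €730,039.00 ÷ 428,000 = €1.71.

€1.71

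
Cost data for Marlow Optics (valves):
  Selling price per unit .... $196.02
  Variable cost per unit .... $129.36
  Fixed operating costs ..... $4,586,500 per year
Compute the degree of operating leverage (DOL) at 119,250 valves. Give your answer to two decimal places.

Contribution at this volume is 119,250 × $66.66 = $7,949,205.00.
Operating income = contribution − fixed costs = $7,949,205.00 − $4,586,500 = $3,362,705.00.
DOL = contribution ÷ EBIT = $7,949,205.00 ÷ $3,362,705.00 = 2.3639.

2.36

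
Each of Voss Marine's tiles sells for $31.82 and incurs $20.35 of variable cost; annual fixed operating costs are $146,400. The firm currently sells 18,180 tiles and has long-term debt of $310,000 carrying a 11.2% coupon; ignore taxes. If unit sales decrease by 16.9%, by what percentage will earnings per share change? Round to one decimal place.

-128.6%

Total contribution margin = 18,180 × $11.47 = $208,524.60.
Operating income = contribution − fixed costs = $208,524.60 − $146,400 = $62,124.60.
After interest of $34,720.00, pre-tax earnings = $27,404.60.
Degree of combined leverage = contribution ÷ (EBIT − I) = $208,524.60 ÷ $27,404.60 = 7.6091.
%ΔEPS = DCL × %ΔSales = 7.6091 × -16.9% = -128.6%.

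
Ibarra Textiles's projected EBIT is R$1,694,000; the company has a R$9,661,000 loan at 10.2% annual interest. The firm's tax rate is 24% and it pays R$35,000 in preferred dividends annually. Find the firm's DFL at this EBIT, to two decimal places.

Annual interest charges come to R$985,422.00.
Pre-tax preferred-dividend burden = R$35,000 ÷ (1 − 0.24) = R$46,052.63.
DFL = EBIT ÷ [EBIT − I − D_p/(1−t)] = R$1,694,000 ÷ [R$1,694,000 − R$985,422.00 − R$46,052.63] = R$1,694,000 ÷ R$662,525.37 = 2.5569.

2.56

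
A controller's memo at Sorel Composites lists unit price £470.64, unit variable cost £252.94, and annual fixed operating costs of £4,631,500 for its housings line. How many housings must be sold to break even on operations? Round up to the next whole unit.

Unit CM = price − variable cost = £470.64 − £252.94 = £217.70.
Units to break even: £4,631,500 ÷ £217.70 = 21,274.69, rounded up to 21,275.

21,275 housings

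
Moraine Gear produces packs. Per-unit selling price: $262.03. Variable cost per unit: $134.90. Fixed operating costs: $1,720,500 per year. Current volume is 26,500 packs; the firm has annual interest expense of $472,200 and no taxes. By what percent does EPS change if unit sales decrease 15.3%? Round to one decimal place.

-43.8%

At 26,500 units, contribution = 26,500 × $127.13 = $3,368,945.00.
Subtracting fixed costs: EBIT = $3,368,945.00 − $1,720,500 = $1,648,445.00.
Interest = $472,200.00, so EBIT − I = $1,176,245.00.
DCL = total CM / (EBIT − I) = $3,368,945.00 / $1,176,245.00 = 2.8642.
EPS therefore changes by 2.8642 × (-15.3%) = -43.8%.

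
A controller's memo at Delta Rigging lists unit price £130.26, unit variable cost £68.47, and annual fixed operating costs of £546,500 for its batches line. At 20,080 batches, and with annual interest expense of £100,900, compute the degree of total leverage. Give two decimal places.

Total contribution margin = 20,080 × £61.79 = £1,240,743.20.
Operating income = contribution − fixed costs = £1,240,743.20 − £546,500 = £694,243.20. Interest = £100,900.00, so EBIT − I = £593,343.20.
Degree of total leverage = total CM / (EBIT − interest) = £1,240,743.20 / £593,343.20 = 2.0911.

2.09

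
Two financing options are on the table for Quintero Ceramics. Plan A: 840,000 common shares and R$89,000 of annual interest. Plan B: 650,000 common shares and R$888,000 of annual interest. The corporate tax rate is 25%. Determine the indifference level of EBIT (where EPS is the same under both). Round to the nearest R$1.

Set EPS_A = EPS_B: (EBIT − R$89,000)(1 − 0.25) ÷ 840,000 = (EBIT − R$888,000)(1 − 0.25) ÷ 650,000.
Cancelling (1 − t) and cross-multiplying: 650,000·(EBIT − 89,000) = 840,000·(EBIT − 888,000).
EBIT × (840,000 − 650,000) = 888,000 × 840,000 − 89,000 × 650,000 = 688,070,000,000, so EBIT = 688,070,000,000 ÷ 190,000 = 3,621,421.05.

R$3,621,421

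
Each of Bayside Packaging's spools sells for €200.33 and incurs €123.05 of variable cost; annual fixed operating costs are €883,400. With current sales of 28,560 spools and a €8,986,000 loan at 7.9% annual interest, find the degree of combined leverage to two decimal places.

Contribution at this volume is 28,560 × €77.28 = €2,207,116.80.
EBIT = €2,207,116.80 − €883,400 = €1,323,716.80. Interest = €709,894.00.
DOL = €2,207,116.80 ÷ €1,323,716.80 = 1.6674; DFL = €1,323,716.80 ÷ €613,822.80 = 2.1565.
Combined leverage = 1.6674 × 2.1565 = 3.5957.

3.60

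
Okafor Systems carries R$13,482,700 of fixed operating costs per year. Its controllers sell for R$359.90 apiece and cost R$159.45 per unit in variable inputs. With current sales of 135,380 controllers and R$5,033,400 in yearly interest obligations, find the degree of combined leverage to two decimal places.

Total contribution margin = 135,380 × R$200.45 = R$27,136,921.00.
Subtracting fixed costs: EBIT = R$27,136,921.00 − R$13,482,700 = R$13,654,221.00. Interest = R$5,033,400.00, so EBIT − I = R$8,620,821.00.
DCL = contribution ÷ (EBIT − I) = R$27,136,921.00 ÷ R$8,620,821.00 = 3.1478.

3.15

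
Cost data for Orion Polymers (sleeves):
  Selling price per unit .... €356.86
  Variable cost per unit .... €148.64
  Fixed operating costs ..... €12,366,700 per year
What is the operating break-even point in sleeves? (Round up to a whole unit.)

59,393 sleeves

Unit CM = price − variable cost = €356.86 − €148.64 = €208.22.
Break-even volume = fixed costs ÷ CM per unit = €12,366,700 ÷ €208.22 = 59,392.47, so 59,393 sleeves.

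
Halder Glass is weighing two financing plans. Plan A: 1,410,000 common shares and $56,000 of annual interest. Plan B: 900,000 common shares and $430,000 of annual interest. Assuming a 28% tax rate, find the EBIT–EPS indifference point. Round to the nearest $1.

$1,090,000

Set EPS_A = EPS_B: (EBIT − $56,000)(1 − 0.28) ÷ 1,410,000 = (EBIT − $430,000)(1 − 0.28) ÷ 900,000.
Cancelling (1 − t) and cross-multiplying: 900,000·(EBIT − 56,000) = 1,410,000·(EBIT − 430,000).
EBIT × (1,410,000 − 900,000) = 430,000 × 1,410,000 − 56,000 × 900,000 = 555,900,000,000, so EBIT = 555,900,000,000 ÷ 510,000 = 1,090,000.00.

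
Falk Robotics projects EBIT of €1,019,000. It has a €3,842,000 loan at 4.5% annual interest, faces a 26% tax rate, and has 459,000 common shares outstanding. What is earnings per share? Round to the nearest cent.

Pre-tax income = €1,019,000 − €172,890.00 = €846,110.00.
After tax at 26%: net income = €846,110.00 × 0.74 = €626,121.40.
EPS = €626,121.40 ÷ 459,000 = €1.36.

€1.36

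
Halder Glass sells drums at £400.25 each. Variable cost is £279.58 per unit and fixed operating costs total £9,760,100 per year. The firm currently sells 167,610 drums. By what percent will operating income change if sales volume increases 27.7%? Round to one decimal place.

Total contribution margin = 167,610 × £120.67 = £20,225,498.70.
EBIT = £20,225,498.70 − £9,760,100 = £10,465,398.70.
DOL = contribution ÷ EBIT = £20,225,498.70 ÷ £10,465,398.70 = 1.9326.
Operating income changes by 1.9326 × +27.7% = +53.5%.

+53.5%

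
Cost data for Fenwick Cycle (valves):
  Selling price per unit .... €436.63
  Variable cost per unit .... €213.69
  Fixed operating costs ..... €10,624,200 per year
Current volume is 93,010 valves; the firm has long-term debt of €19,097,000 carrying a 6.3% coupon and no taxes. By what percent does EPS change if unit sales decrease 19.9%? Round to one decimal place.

At 93,010 units, contribution = 93,010 × €222.94 = €20,735,649.40.
Operating income = contribution − fixed costs = €20,735,649.40 − €10,624,200 = €10,111,449.40.
After interest of €1,203,111.00, pre-tax earnings = €8,908,338.40.
Degree of combined leverage = contribution ÷ (EBIT − I) = €20,735,649.40 ÷ €8,908,338.40 = 2.3277.
%ΔEPS = DCL × %ΔSales = 2.3277 × -19.9% = -46.3%.

-46.3%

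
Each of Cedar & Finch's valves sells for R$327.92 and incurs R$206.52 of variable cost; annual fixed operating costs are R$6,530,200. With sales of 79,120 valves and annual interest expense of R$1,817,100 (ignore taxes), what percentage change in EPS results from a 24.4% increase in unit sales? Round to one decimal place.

+186.3%

Total contribution margin = 79,120 × R$121.40 = R$9,605,168.00.
EBIT = R$9,605,168.00 − R$6,530,200 = R$3,074,968.00.
After interest of R$1,817,100.00, pre-tax earnings = R$1,257,868.00.
Degree of combined leverage = contribution ÷ (EBIT − I) = R$9,605,168.00 ÷ R$1,257,868.00 = 7.6361.
%ΔEPS = DCL × %ΔSales = 7.6361 × +24.4% = +186.3%.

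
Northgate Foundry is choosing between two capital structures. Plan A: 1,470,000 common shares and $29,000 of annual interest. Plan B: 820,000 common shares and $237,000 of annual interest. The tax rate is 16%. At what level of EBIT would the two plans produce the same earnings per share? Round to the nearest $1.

$499,400

Set EPS_A = EPS_B: (EBIT − $29,000)(1 − 0.16) ÷ 1,470,000 = (EBIT − $237,000)(1 − 0.16) ÷ 820,000.
Cancelling (1 − t) and cross-multiplying: 820,000·(EBIT − 29,000) = 1,470,000·(EBIT − 237,000).
EBIT × (1,470,000 − 820,000) = 237,000 × 1,470,000 − 29,000 × 820,000 = 324,610,000,000, so EBIT = 324,610,000,000 ÷ 650,000 = 499,400.00.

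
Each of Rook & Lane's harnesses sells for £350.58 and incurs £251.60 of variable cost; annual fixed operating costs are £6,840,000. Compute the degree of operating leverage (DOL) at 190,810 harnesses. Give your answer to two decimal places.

1.57

At 190,810 units, contribution = 190,810 × £98.98 = £18,886,373.80.
EBIT = £18,886,373.80 − £6,840,000 = £12,046,373.80.
DOL = contribution ÷ EBIT = £18,886,373.80 ÷ £12,046,373.80 = 1.5678.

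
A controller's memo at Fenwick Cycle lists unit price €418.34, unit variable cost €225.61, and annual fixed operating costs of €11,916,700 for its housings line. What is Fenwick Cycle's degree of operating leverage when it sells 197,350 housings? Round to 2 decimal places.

At 197,350 units, contribution = 197,350 × €192.73 = €38,035,265.50.
EBIT = €38,035,265.50 − €11,916,700 = €26,118,565.50.
So DOL = total CM / EBIT = €38,035,265.50 / €26,118,565.50 = 1.4563.

1.46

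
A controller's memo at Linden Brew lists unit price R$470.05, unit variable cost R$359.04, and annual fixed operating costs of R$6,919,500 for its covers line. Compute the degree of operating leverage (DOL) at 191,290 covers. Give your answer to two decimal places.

1.48

Total contribution margin = 191,290 × R$111.01 = R$21,235,102.90.
EBIT = R$21,235,102.90 − R$6,919,500 = R$14,315,602.90.
Degree of operating leverage = R$21,235,102.90 / R$14,315,602.90 = 1.4834.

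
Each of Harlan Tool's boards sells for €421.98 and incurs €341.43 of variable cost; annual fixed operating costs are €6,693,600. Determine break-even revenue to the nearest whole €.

Contribution margin per unit = €421.98 − €341.43 = €80.55, a CM ratio of €80.55 ÷ €421.98 = 0.1909.
Break-even revenue = fixed costs × price ÷ CM = €6,693,600 × €421.98 ÷ €80.55 = €35,065,988.

€35,065,988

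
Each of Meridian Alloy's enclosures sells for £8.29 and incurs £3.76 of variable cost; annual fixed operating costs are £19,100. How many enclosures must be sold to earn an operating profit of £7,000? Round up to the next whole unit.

5,762 enclosures

Each unit contributes £8.29 − £3.76 = £4.53.
Required volume = (fixed costs + target profit) ÷ CM = (£19,100 + £7,000) ÷ £4.53 = 5,761.59, so 5,762 enclosures.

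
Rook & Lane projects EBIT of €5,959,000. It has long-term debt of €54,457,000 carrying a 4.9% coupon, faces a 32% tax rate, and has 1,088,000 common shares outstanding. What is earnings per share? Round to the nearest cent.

€2.06

Pre-tax income = €5,959,000 − €2,668,393.00 = €3,290,607.00.
Net income = €3,290,607.00 × (1 − 0.32) = €2,237,612.76.
Per share: €2,237,612.76 / 1,088,000 shares = €2.06.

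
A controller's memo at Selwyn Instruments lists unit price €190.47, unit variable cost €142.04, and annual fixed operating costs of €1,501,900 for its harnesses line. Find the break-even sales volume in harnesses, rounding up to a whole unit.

31,012 harnesses

Contribution margin per unit = €190.47 − €142.04 = €48.43.
Units to break even: €1,501,900 ÷ €48.43 = 31,011.77, rounded up to 31,012.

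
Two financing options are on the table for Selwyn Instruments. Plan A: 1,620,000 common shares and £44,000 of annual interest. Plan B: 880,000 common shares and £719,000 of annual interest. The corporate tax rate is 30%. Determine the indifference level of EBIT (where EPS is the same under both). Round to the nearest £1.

Set EPS_A = EPS_B: (EBIT − £44,000)(1 − 0.30) ÷ 1,620,000 = (EBIT − £719,000)(1 − 0.30) ÷ 880,000.
Cancelling (1 − t) and cross-multiplying: 880,000·(EBIT − 44,000) = 1,620,000·(EBIT − 719,000).
EBIT × (1,620,000 − 880,000) = 719,000 × 1,620,000 − 44,000 × 880,000 = 1,126,060,000,000, so EBIT = 1,126,060,000,000 ÷ 740,000 = 1,521,702.70.

£1,521,703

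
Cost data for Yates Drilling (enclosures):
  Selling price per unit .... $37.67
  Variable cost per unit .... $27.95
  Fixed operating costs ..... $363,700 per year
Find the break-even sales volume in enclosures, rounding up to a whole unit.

37,418 enclosures

Contribution margin per unit = $37.67 − $27.95 = $9.72.
Break-even volume = fixed costs ÷ CM per unit = $363,700 ÷ $9.72 = 37,417.70, so 37,418 enclosures.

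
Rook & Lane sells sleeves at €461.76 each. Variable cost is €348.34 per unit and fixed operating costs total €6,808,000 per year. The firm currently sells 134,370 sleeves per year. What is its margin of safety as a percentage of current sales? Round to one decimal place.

Unit CM = price − variable cost = €461.76 − €348.34 = €113.42. Break-even units = €6,808,000 ÷ €113.42 = 60,024.69; break-even revenue = 60,024.69 × €461.76 = €27,716,999.47.
Current sales = 134,370 × €461.76 = €62,046,691.20.
Margin of safety = (€62,046,691.20 − €27,716,999.47) ÷ €62,046,691.20 = 55.3%.

55.3%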